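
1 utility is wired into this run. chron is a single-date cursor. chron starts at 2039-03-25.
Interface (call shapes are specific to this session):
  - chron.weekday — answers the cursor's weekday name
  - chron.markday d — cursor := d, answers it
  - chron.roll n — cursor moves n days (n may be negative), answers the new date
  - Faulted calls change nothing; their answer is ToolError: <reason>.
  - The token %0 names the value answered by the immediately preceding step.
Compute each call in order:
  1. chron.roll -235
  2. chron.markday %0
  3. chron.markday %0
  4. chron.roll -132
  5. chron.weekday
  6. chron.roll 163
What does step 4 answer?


Answer: 2038-03-23

Derivation:
-- 1. chron.roll(n: -235) ~> 2038-08-02
-- 2. chron.markday(d: %0) ~> 2038-08-02
-- 3. chron.markday(d: %0) ~> 2038-08-02
-- 4. chron.roll(n: -132) ~> 2038-03-23
-- 5. chron.weekday() ~> Tuesday
-- 6. chron.roll(n: 163) ~> 2038-09-02


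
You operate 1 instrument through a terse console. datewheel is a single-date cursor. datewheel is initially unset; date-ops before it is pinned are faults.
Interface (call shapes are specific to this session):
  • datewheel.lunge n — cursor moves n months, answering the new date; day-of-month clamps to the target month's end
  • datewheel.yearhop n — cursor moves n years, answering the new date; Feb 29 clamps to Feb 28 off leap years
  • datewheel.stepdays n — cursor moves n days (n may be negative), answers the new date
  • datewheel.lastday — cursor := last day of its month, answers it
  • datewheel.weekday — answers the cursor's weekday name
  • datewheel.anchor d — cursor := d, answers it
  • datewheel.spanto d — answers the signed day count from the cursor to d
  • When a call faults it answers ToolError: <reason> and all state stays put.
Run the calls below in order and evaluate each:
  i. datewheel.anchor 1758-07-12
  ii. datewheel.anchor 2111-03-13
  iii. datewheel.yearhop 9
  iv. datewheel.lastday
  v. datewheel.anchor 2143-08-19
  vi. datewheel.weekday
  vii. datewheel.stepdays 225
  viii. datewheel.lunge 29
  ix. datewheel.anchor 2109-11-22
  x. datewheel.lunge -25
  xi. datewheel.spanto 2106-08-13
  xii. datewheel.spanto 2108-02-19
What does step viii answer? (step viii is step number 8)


# datewheel.anchor(1758-07-12) : 1758-07-12
# datewheel.anchor(2111-03-13) : 2111-03-13
# datewheel.yearhop(9) : 2120-03-13
# datewheel.lastday() : 2120-03-31
# datewheel.anchor(2143-08-19) : 2143-08-19
# datewheel.weekday() : Monday
# datewheel.stepdays(225) : 2144-03-31
# datewheel.lunge(29) : 2146-08-31
# datewheel.anchor(2109-11-22) : 2109-11-22
# datewheel.lunge(-25) : 2107-10-22
# datewheel.spanto(2106-08-13) : -435
# datewheel.spanto(2108-02-19) : 120

Answer: 2146-08-31


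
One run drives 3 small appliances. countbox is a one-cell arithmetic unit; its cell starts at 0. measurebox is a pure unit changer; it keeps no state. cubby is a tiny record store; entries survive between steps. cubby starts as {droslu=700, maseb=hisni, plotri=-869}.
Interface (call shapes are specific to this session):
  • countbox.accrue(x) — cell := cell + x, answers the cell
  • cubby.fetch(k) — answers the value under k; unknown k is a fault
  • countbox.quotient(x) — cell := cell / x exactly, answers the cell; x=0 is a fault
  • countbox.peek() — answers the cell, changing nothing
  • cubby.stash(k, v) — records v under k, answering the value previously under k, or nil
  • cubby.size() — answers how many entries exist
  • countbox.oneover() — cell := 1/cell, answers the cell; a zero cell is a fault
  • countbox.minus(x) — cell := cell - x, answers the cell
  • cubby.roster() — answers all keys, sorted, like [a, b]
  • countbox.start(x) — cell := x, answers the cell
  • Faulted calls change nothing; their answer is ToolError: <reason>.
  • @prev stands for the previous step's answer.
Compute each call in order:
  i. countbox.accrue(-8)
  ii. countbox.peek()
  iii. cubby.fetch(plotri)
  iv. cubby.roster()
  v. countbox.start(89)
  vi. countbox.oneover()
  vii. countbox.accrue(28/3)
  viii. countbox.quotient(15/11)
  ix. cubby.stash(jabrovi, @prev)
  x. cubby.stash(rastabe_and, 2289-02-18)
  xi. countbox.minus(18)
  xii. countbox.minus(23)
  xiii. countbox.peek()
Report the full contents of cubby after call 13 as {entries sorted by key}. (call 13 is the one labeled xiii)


Answer: {droslu=700, jabrovi=5489/801, maseb=hisni, plotri=-869, rastabe_and=2289-02-18}

Derivation:
> accrue x=-8
[out] -8
> peek
[out] -8
> fetch k=plotri
[out] -869
> roster
[out] [droslu, maseb, plotri]
> start x=89
[out] 89
> oneover
[out] 1/89
> accrue x=28/3
[out] 2495/267
> quotient x=15/11
[out] 5489/801
> stash k=jabrovi v=@prev
[out] nil
> stash k=rastabe_and v=2289-02-18
[out] nil
> minus x=18
[out] -8929/801
> minus x=23
[out] -27352/801
> peek
[out] -27352/801


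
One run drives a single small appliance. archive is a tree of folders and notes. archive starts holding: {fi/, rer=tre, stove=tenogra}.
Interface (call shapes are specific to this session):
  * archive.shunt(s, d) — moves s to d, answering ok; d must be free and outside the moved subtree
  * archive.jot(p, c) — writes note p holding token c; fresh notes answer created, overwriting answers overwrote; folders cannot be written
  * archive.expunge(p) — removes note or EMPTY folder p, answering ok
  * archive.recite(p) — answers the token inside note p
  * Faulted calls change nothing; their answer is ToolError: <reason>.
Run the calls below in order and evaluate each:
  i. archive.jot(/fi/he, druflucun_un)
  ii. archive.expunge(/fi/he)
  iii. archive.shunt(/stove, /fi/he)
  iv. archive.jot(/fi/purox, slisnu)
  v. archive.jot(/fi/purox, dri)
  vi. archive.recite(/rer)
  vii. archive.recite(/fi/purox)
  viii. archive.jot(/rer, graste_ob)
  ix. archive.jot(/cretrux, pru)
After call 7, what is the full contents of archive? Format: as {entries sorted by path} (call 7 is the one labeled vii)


-- archive.jot(p→/fi/he, c→druflucun_un) : created
-- archive.expunge(p→/fi/he) : ok
-- archive.shunt(s→/stove, d→/fi/he) : ok
-- archive.jot(p→/fi/purox, c→slisnu) : created
-- archive.jot(p→/fi/purox, c→dri) : overwrote
-- archive.recite(p→/rer) : tre
-- archive.recite(p→/fi/purox) : dri
-- archive.jot(p→/rer, c→graste_ob) : overwrote
-- archive.jot(p→/cretrux, c→pru) : created

Answer: {fi/, fi/he=tenogra, fi/purox=dri, rer=tre}


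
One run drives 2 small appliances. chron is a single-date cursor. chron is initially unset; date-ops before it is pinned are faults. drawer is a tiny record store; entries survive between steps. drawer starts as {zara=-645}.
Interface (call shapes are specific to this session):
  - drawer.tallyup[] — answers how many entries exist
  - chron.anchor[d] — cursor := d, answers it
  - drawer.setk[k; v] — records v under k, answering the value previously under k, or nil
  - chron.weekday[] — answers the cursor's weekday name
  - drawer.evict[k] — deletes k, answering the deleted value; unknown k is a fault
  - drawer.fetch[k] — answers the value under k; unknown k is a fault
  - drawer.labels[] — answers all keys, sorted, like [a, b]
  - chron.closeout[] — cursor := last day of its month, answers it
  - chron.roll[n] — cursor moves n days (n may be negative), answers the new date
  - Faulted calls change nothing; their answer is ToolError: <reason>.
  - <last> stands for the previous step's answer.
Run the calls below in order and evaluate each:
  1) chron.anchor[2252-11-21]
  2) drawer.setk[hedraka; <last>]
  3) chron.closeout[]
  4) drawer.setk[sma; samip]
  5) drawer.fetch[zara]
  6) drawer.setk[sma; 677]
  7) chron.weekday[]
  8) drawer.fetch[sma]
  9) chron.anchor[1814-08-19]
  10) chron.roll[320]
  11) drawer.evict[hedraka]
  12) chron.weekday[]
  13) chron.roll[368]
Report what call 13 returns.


>>> chron.anchor d→2252-11-21
  2252-11-21
>>> drawer.setk k→hedraka v→<last>
  nil
>>> chron.closeout
  2252-11-30
>>> drawer.setk k→sma v→samip
  nil
>>> drawer.fetch k→zara
  -645
>>> drawer.setk k→sma v→677
  samip
>>> chron.weekday
  Tuesday
>>> drawer.fetch k→sma
  677
>>> chron.anchor d→1814-08-19
  1814-08-19
>>> chron.roll n→320
  1815-07-05
>>> drawer.evict k→hedraka
  2252-11-21
>>> chron.weekday
  Wednesday
>>> chron.roll n→368
  1816-07-07

Answer: 1816-07-07


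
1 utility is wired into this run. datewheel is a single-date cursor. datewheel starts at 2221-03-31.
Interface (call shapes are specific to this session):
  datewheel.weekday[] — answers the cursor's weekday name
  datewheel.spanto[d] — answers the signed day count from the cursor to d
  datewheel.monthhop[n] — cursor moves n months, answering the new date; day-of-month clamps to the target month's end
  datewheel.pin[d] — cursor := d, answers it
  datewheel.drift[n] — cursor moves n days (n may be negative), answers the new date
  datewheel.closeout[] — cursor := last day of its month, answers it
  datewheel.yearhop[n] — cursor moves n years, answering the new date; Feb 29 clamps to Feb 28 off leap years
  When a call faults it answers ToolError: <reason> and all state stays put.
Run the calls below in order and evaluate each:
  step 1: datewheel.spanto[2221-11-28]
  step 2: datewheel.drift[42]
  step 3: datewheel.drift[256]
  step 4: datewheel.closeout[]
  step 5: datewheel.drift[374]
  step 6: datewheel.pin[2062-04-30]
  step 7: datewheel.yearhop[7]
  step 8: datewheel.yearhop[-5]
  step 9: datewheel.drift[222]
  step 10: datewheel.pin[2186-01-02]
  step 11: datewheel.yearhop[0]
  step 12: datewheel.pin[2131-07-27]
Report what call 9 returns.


Answer: 2064-12-08

Derivation:
~$ datewheel.spanto d='2221-11-28'
[out] 242
~$ datewheel.drift n='42'
[out] 2221-05-12
~$ datewheel.drift n='256'
[out] 2222-01-23
~$ datewheel.closeout
[out] 2222-01-31
~$ datewheel.drift n='374'
[out] 2223-02-09
~$ datewheel.pin d='2062-04-30'
[out] 2062-04-30
~$ datewheel.yearhop n='7'
[out] 2069-04-30
~$ datewheel.yearhop n='-5'
[out] 2064-04-30
~$ datewheel.drift n='222'
[out] 2064-12-08
~$ datewheel.pin d='2186-01-02'
[out] 2186-01-02
~$ datewheel.yearhop n='0'
[out] 2186-01-02
~$ datewheel.pin d='2131-07-27'
[out] 2131-07-27


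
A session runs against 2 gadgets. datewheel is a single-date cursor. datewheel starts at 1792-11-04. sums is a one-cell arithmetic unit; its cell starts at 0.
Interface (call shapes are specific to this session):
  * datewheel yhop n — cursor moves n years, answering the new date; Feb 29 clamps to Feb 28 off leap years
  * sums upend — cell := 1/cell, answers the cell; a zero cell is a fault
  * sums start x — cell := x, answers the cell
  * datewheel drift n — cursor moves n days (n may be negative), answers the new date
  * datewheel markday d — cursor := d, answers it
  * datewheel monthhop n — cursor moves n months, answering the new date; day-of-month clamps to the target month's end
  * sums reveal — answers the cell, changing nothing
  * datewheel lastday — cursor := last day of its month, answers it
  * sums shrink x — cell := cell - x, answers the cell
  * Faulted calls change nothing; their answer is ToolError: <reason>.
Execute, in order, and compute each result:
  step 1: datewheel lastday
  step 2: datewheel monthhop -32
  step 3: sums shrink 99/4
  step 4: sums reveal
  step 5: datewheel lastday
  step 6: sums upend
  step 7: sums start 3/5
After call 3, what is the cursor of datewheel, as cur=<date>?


% 1. datewheel lastday() == 1792-11-30
% 2. datewheel monthhop(n=-32) == 1790-03-30
% 3. sums shrink(x=99/4) == -99/4
% 4. sums reveal() == -99/4
% 5. datewheel lastday() == 1790-03-31
% 6. sums upend() == -4/99
% 7. sums start(x=3/5) == 3/5

Answer: cur=1790-03-30


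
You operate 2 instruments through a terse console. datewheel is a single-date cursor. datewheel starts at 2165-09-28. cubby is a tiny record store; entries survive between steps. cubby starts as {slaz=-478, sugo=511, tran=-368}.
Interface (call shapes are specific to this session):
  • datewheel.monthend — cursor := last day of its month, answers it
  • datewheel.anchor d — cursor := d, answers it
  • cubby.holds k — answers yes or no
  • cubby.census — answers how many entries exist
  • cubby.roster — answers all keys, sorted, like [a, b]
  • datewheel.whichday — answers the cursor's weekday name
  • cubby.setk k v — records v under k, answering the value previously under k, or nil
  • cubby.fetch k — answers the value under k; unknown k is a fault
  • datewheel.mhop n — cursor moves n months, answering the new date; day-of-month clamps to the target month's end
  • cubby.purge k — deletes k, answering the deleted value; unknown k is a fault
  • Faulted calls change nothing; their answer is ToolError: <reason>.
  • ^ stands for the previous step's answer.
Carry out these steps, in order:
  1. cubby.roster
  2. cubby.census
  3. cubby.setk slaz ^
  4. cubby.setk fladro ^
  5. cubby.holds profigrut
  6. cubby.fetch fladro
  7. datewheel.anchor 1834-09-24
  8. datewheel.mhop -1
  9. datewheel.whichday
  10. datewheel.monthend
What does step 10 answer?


I use roster, and get [slaz, sugo, tran].
Invoking census(), which returns 3.
Now I run setk using k='slaz', v='^', which returns -478.
Then setk using k='fladro', v='^', → nil.
I try holds using k='profigrut', → no.
Next I call fetch using k='fladro', → -478.
I use anchor using d='1834-09-24', yielding 1834-09-24.
I call mhop using n='-1', which returns 1834-08-24.
Then whichday, yielding Sunday.
I run monthend(), and see 1834-08-31.

Answer: 1834-08-31


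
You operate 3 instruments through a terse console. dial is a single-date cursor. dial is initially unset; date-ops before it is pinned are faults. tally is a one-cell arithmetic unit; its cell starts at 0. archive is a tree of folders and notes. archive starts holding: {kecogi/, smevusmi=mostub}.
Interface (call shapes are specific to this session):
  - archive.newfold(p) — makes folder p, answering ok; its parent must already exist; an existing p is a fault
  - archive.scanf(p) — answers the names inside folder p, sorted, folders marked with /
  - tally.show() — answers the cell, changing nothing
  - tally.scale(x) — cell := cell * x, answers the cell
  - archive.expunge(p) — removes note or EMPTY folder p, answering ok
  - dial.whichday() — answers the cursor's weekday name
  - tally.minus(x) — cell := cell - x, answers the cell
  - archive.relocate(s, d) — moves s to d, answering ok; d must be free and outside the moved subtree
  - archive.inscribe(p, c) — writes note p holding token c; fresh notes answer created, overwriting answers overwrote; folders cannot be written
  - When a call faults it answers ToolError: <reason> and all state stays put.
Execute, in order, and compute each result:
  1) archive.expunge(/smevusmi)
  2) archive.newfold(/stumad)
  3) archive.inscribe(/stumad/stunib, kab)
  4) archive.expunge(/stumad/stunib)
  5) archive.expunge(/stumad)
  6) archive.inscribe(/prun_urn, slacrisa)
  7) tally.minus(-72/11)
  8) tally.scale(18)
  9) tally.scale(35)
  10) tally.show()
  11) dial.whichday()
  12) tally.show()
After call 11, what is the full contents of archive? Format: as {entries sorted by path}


Answer: {kecogi/, prun_urn=slacrisa}

Derivation:
% 1. archive.expunge(p=/smevusmi) ~> ok
% 2. archive.newfold(p=/stumad) ~> ok
% 3. archive.inscribe(p=/stumad/stunib, c=kab) ~> created
% 4. archive.expunge(p=/stumad/stunib) ~> ok
% 5. archive.expunge(p=/stumad) ~> ok
% 6. archive.inscribe(p=/prun_urn, c=slacrisa) ~> created
% 7. tally.minus(x=-72/11) ~> 72/11
% 8. tally.scale(x=18) ~> 1296/11
% 9. tally.scale(x=35) ~> 45360/11
% 10. tally.show() ~> 45360/11
% 11. dial.whichday() ~> ToolError: no date set
% 12. tally.show() ~> 45360/11


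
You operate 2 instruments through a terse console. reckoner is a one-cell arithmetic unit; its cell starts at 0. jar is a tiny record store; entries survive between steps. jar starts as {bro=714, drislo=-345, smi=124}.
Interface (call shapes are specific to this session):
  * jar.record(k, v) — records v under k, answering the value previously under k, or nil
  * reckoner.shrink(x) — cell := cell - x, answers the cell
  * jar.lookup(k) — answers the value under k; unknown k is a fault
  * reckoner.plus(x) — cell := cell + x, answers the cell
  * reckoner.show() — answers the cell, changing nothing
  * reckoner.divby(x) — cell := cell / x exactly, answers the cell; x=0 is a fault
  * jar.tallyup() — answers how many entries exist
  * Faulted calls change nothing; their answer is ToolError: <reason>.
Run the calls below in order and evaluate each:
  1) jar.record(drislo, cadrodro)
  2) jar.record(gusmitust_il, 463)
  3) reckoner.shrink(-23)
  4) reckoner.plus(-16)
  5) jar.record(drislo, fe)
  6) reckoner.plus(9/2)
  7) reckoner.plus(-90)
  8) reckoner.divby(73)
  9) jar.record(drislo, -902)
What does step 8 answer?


>> jar.record(k=drislo, v=cadrodro)
<< -345
>> jar.record(k=gusmitust_il, v=463)
<< nil
>> reckoner.shrink(x=-23)
<< 23
>> reckoner.plus(x=-16)
<< 7
>> jar.record(k=drislo, v=fe)
<< cadrodro
>> reckoner.plus(x=9/2)
<< 23/2
>> reckoner.plus(x=-90)
<< -157/2
>> reckoner.divby(x=73)
<< -157/146
>> jar.record(k=drislo, v=-902)
<< fe

Answer: -157/146


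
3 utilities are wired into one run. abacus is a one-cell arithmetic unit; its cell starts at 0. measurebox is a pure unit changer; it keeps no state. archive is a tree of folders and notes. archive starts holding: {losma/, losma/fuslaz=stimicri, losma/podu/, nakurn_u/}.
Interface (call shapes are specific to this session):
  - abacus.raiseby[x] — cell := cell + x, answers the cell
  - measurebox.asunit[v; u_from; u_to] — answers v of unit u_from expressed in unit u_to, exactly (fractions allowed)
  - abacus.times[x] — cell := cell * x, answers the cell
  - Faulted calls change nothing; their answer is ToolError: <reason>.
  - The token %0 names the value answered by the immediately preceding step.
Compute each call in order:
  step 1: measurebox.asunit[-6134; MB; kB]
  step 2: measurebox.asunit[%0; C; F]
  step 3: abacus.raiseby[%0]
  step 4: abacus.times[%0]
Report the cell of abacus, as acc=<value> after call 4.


Answer: acc=121907390804224

Derivation:
Act: asunit[v: -6134; u_from: MB; u_to: kB]
Obs: -6134000
Act: asunit[v: %0; u_from: C; u_to: F]
Obs: -11041168
Act: raiseby[x: %0]
Obs: -11041168
Act: times[x: %0]
Obs: 121907390804224


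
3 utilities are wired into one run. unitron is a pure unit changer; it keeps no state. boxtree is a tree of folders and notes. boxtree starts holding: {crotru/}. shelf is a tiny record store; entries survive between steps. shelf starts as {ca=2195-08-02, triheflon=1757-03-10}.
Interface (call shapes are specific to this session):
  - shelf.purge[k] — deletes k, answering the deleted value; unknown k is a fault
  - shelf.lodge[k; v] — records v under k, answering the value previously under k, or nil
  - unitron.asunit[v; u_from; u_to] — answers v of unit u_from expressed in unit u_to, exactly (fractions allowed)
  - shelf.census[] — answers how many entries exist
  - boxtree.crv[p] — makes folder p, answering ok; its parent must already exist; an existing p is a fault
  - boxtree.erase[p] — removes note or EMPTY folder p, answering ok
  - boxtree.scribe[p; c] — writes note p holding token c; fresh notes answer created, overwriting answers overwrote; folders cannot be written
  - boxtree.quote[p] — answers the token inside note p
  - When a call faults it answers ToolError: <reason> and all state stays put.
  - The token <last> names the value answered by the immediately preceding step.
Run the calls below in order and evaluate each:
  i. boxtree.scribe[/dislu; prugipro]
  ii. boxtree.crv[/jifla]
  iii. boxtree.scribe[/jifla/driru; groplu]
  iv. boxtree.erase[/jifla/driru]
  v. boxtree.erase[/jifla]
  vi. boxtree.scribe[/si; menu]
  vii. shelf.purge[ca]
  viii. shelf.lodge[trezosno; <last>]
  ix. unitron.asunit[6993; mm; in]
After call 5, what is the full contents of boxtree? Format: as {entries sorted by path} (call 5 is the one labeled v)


Answer: {crotru/, dislu=prugipro}

Derivation:
Step: boxtree.scribe[p: /dislu; c: prugipro]
Result: created
Step: boxtree.crv[p: /jifla]
Result: ok
Step: boxtree.scribe[p: /jifla/driru; c: groplu]
Result: created
Step: boxtree.erase[p: /jifla/driru]
Result: ok
Step: boxtree.erase[p: /jifla]
Result: ok
Step: boxtree.scribe[p: /si; c: menu]
Result: created
Step: shelf.purge[k: ca]
Result: 2195-08-02
Step: shelf.lodge[k: trezosno; v: <last>]
Result: nil
Step: unitron.asunit[v: 6993; u_from: mm; u_to: in]
Result: 34965/127


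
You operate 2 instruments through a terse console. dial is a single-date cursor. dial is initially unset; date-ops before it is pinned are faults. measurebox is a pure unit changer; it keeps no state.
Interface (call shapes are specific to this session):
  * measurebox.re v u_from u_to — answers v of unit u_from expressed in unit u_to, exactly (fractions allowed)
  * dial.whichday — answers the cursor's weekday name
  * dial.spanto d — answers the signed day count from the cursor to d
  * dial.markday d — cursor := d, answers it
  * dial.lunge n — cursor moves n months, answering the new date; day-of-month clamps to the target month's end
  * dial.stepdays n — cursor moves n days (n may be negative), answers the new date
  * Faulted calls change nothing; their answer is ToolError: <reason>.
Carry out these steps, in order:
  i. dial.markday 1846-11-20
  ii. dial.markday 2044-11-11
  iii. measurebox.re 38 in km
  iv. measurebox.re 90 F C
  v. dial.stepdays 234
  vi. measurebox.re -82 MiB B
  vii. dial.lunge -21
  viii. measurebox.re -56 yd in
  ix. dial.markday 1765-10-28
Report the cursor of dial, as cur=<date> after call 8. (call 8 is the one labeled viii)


;; 1. dial.markday(d→1846-11-20) -> 1846-11-20
;; 2. dial.markday(d→2044-11-11) -> 2044-11-11
;; 3. measurebox.re(v→38, u_from→in, u_to→km) -> 2413/2500000
;; 4. measurebox.re(v→90, u_from→F, u_to→C) -> 290/9
;; 5. dial.stepdays(n→234) -> 2045-07-03
;; 6. measurebox.re(v→-82, u_from→MiB, u_to→B) -> -85983232
;; 7. dial.lunge(n→-21) -> 2043-10-03
;; 8. measurebox.re(v→-56, u_from→yd, u_to→in) -> -2016
;; 9. dial.markday(d→1765-10-28) -> 1765-10-28

Answer: cur=2043-10-03


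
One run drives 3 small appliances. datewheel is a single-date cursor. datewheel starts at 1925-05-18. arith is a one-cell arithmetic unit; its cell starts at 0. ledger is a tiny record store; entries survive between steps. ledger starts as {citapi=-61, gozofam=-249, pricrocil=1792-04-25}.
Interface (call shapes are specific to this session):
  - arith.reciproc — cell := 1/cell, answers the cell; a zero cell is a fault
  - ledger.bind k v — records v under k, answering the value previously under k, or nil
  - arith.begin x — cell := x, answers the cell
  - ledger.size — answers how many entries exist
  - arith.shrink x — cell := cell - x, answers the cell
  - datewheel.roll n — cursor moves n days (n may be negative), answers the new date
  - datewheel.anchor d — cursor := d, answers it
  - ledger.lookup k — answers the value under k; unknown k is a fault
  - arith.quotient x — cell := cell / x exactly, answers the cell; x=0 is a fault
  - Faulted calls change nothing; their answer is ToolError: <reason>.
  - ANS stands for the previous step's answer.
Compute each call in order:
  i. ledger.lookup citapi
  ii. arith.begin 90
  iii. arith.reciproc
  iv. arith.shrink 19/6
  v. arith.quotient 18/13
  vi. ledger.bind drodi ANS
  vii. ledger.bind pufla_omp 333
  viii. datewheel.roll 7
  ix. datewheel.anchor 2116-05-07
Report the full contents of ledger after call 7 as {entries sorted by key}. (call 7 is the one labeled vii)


→ ledger.lookup(k: citapi)
← -61
→ arith.begin(x: 90)
← 90
→ arith.reciproc()
← 1/90
→ arith.shrink(x: 19/6)
← -142/45
→ arith.quotient(x: 18/13)
← -923/405
→ ledger.bind(k: drodi, v: ANS)
← nil
→ ledger.bind(k: pufla_omp, v: 333)
← nil
→ datewheel.roll(n: 7)
← 1925-05-25
→ datewheel.anchor(d: 2116-05-07)
← 2116-05-07

Answer: {citapi=-61, drodi=-923/405, gozofam=-249, pricrocil=1792-04-25, pufla_omp=333}


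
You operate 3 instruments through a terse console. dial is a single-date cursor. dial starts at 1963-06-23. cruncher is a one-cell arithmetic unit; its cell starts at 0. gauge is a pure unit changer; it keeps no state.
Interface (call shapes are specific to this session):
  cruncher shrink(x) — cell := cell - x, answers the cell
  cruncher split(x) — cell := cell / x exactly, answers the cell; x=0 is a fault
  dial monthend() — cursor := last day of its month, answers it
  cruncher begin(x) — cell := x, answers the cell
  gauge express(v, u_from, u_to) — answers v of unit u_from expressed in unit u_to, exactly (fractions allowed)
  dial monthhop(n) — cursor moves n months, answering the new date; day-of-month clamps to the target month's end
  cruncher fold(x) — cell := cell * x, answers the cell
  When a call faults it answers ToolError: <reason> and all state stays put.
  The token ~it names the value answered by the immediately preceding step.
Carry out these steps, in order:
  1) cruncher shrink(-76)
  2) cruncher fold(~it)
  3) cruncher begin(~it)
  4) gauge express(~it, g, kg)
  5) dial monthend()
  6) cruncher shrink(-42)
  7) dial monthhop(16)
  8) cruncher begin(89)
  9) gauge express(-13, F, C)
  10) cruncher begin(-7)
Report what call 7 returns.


Answer: 1964-10-30

Derivation:
~$ cruncher shrink x=-76
  76
~$ cruncher fold x=~it
  5776
~$ cruncher begin x=~it
  5776
~$ gauge express v=~it u_from=g u_to=kg
  722/125
~$ dial monthend
  1963-06-30
~$ cruncher shrink x=-42
  5818
~$ dial monthhop n=16
  1964-10-30
~$ cruncher begin x=89
  89
~$ gauge express v=-13 u_from=F u_to=C
  -25
~$ cruncher begin x=-7
  -7


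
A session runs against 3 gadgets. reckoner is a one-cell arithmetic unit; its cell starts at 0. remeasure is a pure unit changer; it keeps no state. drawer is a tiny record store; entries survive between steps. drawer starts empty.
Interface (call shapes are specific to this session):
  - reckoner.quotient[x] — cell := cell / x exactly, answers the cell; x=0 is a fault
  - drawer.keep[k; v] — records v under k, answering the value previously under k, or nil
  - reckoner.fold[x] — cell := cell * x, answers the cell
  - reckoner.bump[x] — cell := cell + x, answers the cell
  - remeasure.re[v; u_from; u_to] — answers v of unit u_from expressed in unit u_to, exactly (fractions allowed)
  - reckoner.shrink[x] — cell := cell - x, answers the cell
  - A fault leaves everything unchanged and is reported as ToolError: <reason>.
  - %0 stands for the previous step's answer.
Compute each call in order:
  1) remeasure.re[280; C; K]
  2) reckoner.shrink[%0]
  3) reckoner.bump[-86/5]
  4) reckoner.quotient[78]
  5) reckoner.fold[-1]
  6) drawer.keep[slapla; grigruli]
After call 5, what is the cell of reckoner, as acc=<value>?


// 1. re(v=280, u_from=C, u_to=K) : 11063/20
// 2. shrink(x=%0) : -11063/20
// 3. bump(x=-86/5) : -11407/20
// 4. quotient(x=78) : -11407/1560
// 5. fold(x=-1) : 11407/1560
// 6. keep(k=slapla, v=grigruli) : nil

Answer: acc=11407/1560


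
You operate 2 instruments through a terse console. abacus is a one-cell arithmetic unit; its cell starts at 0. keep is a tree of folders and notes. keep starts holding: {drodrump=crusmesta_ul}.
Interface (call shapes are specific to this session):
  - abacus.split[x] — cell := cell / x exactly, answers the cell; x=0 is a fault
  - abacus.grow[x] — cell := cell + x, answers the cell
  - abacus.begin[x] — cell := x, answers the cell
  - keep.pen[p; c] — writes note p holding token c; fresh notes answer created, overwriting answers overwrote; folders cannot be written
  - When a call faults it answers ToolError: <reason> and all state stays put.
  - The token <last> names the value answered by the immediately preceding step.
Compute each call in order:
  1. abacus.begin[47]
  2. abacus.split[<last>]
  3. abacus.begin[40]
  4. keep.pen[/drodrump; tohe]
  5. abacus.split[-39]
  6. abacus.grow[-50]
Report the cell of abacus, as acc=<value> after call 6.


Answer: acc=-1990/39

Derivation:
-> begin(x=47)
<- 47
-> split(x=<last>)
<- 1
-> begin(x=40)
<- 40
-> pen(p=/drodrump, c=tohe)
<- overwrote
-> split(x=-39)
<- -40/39
-> grow(x=-50)
<- -1990/39


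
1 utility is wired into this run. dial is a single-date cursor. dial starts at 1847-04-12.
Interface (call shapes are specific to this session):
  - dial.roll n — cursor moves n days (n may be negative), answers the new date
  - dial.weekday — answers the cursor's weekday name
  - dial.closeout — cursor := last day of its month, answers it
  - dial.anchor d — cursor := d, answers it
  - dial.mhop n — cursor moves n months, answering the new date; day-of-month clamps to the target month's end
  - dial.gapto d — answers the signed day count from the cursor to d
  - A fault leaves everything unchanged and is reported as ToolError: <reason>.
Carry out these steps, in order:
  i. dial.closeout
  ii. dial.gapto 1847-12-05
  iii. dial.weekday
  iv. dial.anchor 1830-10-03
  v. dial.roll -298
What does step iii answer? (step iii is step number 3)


Next I call closeout(), giving 1847-04-30.
Then gapto with 1847-12-05, which returns 219.
I call weekday(), yielding Friday.
Now I run anchor with 1830-10-03, → 1830-10-03.
I run roll with -298, yielding 1829-12-09.

Answer: Friday


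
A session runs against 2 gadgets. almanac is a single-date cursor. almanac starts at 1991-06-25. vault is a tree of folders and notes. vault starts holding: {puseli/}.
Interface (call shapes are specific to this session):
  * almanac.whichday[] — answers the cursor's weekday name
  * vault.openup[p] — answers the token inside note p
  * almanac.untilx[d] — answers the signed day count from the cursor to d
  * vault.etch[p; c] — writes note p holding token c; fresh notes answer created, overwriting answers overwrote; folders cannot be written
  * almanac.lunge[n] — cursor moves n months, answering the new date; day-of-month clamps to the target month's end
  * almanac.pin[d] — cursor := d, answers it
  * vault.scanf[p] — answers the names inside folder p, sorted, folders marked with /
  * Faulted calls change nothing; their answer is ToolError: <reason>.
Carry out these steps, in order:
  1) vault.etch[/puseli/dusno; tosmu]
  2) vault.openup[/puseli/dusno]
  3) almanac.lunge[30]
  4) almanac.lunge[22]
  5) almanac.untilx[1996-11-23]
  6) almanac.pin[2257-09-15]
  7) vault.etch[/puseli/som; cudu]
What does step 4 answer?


I invoke etch with /puseli/dusno, tosmu, which returns created.
Using openup with /puseli/dusno, which returns tosmu.
I run lunge with 30, — result: 1993-12-25.
Then lunge with 22, giving 1995-10-25.
Next I call untilx with 1996-11-23, yielding 395.
Calling pin with 2257-09-15, — result: 2257-09-15.
Next I call etch with /puseli/som, cudu, and get created.

Answer: 1995-10-25


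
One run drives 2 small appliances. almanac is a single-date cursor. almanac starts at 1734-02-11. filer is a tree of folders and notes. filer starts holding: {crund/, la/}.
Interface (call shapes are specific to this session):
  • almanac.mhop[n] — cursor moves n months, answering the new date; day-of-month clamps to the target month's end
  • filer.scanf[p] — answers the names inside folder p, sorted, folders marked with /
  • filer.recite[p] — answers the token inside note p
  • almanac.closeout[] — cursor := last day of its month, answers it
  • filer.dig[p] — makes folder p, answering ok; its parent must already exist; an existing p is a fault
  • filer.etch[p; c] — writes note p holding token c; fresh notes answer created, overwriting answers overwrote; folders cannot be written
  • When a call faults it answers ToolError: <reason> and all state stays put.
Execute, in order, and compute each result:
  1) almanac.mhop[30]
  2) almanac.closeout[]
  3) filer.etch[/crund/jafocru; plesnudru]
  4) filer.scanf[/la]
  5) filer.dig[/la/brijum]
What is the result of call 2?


·→ mhop(n=30)
·← 1736-08-11
·→ closeout()
·← 1736-08-31
·→ etch(p=/crund/jafocru, c=plesnudru)
·← created
·→ scanf(p=/la)
·← []
·→ dig(p=/la/brijum)
·← ok

Answer: 1736-08-31


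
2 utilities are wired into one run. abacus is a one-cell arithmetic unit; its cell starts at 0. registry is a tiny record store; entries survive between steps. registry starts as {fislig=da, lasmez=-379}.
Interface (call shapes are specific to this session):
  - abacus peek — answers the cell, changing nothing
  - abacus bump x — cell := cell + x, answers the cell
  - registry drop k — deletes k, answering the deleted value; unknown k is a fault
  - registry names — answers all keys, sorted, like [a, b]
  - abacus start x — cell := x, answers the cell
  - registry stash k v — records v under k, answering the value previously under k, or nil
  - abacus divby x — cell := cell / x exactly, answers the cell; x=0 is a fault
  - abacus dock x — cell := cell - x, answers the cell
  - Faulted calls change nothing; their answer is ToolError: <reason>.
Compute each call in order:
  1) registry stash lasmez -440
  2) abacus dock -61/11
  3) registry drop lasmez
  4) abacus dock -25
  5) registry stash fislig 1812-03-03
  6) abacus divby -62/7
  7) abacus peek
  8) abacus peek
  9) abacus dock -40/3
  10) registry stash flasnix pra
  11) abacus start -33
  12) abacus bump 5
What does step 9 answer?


Answer: 10112/1023

Derivation:
-> registry stash(k: lasmez, v: -440)
<- -379
-> abacus dock(x: -61/11)
<- 61/11
-> registry drop(k: lasmez)
<- -440
-> abacus dock(x: -25)
<- 336/11
-> registry stash(k: fislig, v: 1812-03-03)
<- da
-> abacus divby(x: -62/7)
<- -1176/341
-> abacus peek()
<- -1176/341
-> abacus peek()
<- -1176/341
-> abacus dock(x: -40/3)
<- 10112/1023
-> registry stash(k: flasnix, v: pra)
<- nil
-> abacus start(x: -33)
<- -33
-> abacus bump(x: 5)
<- -28


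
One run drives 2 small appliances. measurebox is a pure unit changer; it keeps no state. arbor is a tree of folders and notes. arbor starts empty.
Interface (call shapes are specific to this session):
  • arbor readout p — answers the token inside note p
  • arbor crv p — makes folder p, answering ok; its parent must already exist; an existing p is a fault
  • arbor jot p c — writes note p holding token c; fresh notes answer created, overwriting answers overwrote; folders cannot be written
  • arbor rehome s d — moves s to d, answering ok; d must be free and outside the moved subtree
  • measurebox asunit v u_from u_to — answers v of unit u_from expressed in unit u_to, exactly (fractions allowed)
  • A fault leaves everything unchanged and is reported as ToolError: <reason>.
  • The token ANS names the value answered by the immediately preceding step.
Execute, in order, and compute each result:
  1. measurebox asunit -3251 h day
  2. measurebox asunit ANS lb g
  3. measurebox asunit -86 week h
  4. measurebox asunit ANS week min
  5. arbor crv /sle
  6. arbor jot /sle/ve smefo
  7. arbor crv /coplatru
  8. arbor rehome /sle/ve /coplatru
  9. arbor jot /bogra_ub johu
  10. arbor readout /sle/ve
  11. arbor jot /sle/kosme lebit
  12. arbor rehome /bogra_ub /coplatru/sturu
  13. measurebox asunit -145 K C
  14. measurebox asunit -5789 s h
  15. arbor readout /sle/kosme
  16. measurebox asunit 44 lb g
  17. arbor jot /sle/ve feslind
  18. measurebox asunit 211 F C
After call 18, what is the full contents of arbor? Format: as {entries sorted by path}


-> measurebox asunit(-3251, h, day)
<- -3251/24
-> measurebox asunit(ANS, lb, g)
<- -147462879487/2400000
-> measurebox asunit(-86, week, h)
<- -14448
-> measurebox asunit(ANS, week, min)
<- -145635840
-> arbor crv(/sle)
<- ok
-> arbor jot(/sle/ve, smefo)
<- created
-> arbor crv(/coplatru)
<- ok
-> arbor rehome(/sle/ve, /coplatru)
<- ToolError: exists
-> arbor jot(/bogra_ub, johu)
<- created
-> arbor readout(/sle/ve)
<- smefo
-> arbor jot(/sle/kosme, lebit)
<- created
-> arbor rehome(/bogra_ub, /coplatru/sturu)
<- ok
-> measurebox asunit(-145, K, C)
<- -8363/20
-> measurebox asunit(-5789, s, h)
<- -5789/3600
-> arbor readout(/sle/kosme)
<- lebit
-> measurebox asunit(44, lb, g)
<- 498951607/25000
-> arbor jot(/sle/ve, feslind)
<- overwrote
-> measurebox asunit(211, F, C)
<- 895/9

Answer: {coplatru/, coplatru/sturu=johu, sle/, sle/kosme=lebit, sle/ve=feslind}


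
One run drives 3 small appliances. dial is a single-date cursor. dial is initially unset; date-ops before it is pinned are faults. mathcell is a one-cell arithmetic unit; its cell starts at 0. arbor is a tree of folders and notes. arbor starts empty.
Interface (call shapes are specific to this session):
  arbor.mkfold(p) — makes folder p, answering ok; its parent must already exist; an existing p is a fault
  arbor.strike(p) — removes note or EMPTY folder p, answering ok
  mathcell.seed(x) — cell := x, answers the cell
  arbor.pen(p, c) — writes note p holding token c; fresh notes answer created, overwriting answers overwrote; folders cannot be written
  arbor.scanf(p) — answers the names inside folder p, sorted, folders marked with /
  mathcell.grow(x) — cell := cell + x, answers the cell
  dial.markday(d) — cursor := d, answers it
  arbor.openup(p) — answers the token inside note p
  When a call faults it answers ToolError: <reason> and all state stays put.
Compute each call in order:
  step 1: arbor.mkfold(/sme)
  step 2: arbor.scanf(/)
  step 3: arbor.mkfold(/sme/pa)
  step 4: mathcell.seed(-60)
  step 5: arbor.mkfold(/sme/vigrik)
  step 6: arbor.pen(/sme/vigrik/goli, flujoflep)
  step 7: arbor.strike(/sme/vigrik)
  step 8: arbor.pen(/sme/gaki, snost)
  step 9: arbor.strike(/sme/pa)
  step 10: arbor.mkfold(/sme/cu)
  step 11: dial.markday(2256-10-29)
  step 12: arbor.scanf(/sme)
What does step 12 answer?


! 1. mkfold(p='/sme') -> ok
! 2. scanf(p='/') -> [sme/]
! 3. mkfold(p='/sme/pa') -> ok
! 4. seed(x='-60') -> -60
! 5. mkfold(p='/sme/vigrik') -> ok
! 6. pen(p='/sme/vigrik/goli', c='flujoflep') -> created
! 7. strike(p='/sme/vigrik') -> ToolError: not empty
! 8. pen(p='/sme/gaki', c='snost') -> created
! 9. strike(p='/sme/pa') -> ok
! 10. mkfold(p='/sme/cu') -> ok
! 11. markday(d='2256-10-29') -> 2256-10-29
! 12. scanf(p='/sme') -> [cu/, gaki, vigrik/]

Answer: [cu/, gaki, vigrik/]


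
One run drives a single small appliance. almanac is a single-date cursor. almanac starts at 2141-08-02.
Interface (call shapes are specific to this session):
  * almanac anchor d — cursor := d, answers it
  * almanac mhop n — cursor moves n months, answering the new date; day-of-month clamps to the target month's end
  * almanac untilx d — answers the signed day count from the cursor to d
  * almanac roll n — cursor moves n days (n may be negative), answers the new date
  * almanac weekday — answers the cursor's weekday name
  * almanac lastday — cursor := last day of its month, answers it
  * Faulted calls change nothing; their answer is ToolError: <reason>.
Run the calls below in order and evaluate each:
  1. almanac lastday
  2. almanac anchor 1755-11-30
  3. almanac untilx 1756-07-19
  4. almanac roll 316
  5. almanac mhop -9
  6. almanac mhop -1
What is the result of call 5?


Answer: 1756-01-11

Derivation:
CALL almanac lastday[]
RET  2141-08-31
CALL almanac anchor[d='1755-11-30']
RET  1755-11-30
CALL almanac untilx[d='1756-07-19']
RET  232
CALL almanac roll[n='316']
RET  1756-10-11
CALL almanac mhop[n='-9']
RET  1756-01-11
CALL almanac mhop[n='-1']
RET  1755-12-11


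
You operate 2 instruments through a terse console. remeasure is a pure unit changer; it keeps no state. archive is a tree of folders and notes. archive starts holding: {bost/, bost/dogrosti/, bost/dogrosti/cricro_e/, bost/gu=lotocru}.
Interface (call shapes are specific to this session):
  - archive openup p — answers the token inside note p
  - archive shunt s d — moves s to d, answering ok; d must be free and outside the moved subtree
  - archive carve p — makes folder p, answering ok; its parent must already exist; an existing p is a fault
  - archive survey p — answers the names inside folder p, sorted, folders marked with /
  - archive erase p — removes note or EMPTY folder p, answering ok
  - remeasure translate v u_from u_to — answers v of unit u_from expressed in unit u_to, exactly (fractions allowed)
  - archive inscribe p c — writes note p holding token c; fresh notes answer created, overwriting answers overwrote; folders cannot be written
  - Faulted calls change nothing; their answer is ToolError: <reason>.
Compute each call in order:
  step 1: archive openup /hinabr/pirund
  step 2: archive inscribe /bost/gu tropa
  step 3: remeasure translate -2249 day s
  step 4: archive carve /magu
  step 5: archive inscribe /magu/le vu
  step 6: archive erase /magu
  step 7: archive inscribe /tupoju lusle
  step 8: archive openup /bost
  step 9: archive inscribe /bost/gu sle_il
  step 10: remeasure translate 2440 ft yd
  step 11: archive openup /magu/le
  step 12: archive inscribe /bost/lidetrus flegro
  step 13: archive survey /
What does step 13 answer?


Answer: [bost/, magu/, tupoju]

Derivation:
// archive openup(p: /hinabr/pirund) ~> ToolError: not found
// archive inscribe(p: /bost/gu, c: tropa) ~> overwrote
// remeasure translate(v: -2249, u_from: day, u_to: s) ~> -194313600
// archive carve(p: /magu) ~> ok
// archive inscribe(p: /magu/le, c: vu) ~> created
// archive erase(p: /magu) ~> ToolError: not empty
// archive inscribe(p: /tupoju, c: lusle) ~> created
// archive openup(p: /bost) ~> ToolError: is a directory
// archive inscribe(p: /bost/gu, c: sle_il) ~> overwrote
// remeasure translate(v: 2440, u_from: ft, u_to: yd) ~> 2440/3
// archive openup(p: /magu/le) ~> vu
// archive inscribe(p: /bost/lidetrus, c: flegro) ~> created
// archive survey(p: /) ~> [bost/, magu/, tupoju]
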